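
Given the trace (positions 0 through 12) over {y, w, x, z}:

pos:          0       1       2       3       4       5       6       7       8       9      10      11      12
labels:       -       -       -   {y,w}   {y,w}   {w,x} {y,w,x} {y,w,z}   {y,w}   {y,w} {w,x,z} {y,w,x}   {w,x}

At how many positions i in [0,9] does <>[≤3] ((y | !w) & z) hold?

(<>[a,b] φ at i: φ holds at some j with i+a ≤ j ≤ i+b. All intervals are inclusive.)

Evaluate at each i in [0,9]:
  i=0: ✗ (none in [0,3])
  i=1: ✗ (none in [1,4])
  i=2: ✗ (none in [2,5])
  i=3: ✗ (none in [3,6])
  i=4: ✓ (witness j=7)
  i=5: ✓ (witness j=7)
  i=6: ✓ (witness j=7)
  i=7: ✓ (witness j=7)
  i=8: ✗ (none in [8,11])
  i=9: ✗ (none in [9,12])
Positions where it holds: {4, 5, 6, 7} → 4.

4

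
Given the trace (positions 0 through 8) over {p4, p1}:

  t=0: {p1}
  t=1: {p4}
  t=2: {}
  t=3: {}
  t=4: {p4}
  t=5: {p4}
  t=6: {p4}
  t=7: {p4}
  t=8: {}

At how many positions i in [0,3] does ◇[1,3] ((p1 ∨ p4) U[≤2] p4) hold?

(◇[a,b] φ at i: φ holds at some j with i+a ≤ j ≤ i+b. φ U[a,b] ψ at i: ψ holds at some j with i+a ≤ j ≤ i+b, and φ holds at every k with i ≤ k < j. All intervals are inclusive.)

Evaluate at each i in [0,3]:
  i=0: ✓ (witness j=1)
  i=1: ✓ (witness j=4)
  i=2: ✓ (witness j=4)
  i=3: ✓ (witness j=4)
Positions where it holds: {0, 1, 2, 3} → 4.

4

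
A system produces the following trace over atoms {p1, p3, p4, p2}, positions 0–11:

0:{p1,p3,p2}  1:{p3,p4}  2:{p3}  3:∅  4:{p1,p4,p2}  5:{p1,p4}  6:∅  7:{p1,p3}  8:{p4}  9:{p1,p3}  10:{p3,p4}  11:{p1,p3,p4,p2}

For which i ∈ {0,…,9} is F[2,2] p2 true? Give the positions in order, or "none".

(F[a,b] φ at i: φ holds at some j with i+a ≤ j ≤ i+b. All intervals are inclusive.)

2, 9

Evaluate at each i in [0,9]:
  i=0: ✗ (none in [2,2])
  i=1: ✗ (none in [3,3])
  i=2: ✓ (witness j=4)
  i=3: ✗ (none in [5,5])
  i=4: ✗ (none in [6,6])
  i=5: ✗ (none in [7,7])
  i=6: ✗ (none in [8,8])
  i=7: ✗ (none in [9,9])
  i=8: ✗ (none in [10,10])
  i=9: ✓ (witness j=11)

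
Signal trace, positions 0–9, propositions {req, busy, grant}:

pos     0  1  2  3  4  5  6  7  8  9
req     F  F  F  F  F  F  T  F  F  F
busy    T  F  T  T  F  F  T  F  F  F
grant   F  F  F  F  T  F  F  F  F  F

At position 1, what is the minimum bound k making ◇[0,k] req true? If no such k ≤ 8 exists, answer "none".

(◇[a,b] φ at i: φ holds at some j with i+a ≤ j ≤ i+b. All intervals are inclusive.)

Scan j = 1,2,… for req:
  j=1: fails
  j=2: fails
  j=3: fails
  j=4: fails
  j=5: fails
  j=6: holds
First hit at j=6, so smallest k = 6-1 = 5.

5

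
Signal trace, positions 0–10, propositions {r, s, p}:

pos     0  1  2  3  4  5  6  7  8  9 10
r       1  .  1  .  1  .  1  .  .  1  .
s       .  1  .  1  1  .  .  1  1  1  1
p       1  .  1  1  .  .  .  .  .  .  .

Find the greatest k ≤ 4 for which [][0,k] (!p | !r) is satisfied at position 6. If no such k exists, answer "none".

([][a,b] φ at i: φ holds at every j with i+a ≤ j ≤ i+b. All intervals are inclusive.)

4

(!p | !r) must hold from j=6 onward; find where it first fails.
  j=6: holds
  j=7: holds
  j=8: holds
  j=9: holds
  j=10: holds
Holds through j=10; largest k = 4.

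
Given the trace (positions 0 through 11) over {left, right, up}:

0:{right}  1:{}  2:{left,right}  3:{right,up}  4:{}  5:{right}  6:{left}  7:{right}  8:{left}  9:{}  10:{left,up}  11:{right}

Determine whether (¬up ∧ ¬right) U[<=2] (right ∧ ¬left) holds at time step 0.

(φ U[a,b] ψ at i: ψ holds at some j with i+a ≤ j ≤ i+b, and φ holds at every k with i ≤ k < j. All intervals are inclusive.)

Yes

Need some j in [0,2] with (right ∧ ¬left), and (¬up ∧ ¬right) at every k in [0,j-1].
  j=0: (right ∧ ¬left) holds; no prefix to check → satisfied.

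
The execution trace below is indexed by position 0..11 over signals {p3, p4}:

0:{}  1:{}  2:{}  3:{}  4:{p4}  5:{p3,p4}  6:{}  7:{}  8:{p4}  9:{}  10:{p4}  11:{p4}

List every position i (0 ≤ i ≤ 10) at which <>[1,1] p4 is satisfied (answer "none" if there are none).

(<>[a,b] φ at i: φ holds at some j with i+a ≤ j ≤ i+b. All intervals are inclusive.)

3, 4, 7, 9, 10

Evaluate at each i in [0,10]:
  i=0: ✗ (none in [1,1])
  i=1: ✗ (none in [2,2])
  i=2: ✗ (none in [3,3])
  i=3: ✓ (witness j=4)
  i=4: ✓ (witness j=5)
  i=5: ✗ (none in [6,6])
  i=6: ✗ (none in [7,7])
  i=7: ✓ (witness j=8)
  i=8: ✗ (none in [9,9])
  i=9: ✓ (witness j=10)
  i=10: ✓ (witness j=11)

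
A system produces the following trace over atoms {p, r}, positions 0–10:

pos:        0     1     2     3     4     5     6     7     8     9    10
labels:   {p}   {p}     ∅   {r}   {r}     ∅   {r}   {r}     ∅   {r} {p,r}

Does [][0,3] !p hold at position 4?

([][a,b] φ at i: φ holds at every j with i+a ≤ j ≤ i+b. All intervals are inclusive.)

Holds

Check !p at every j in [4,7]:
  j=4: true
  j=5: true
  j=6: true
  j=7: true
All positions satisfy it → formula holds.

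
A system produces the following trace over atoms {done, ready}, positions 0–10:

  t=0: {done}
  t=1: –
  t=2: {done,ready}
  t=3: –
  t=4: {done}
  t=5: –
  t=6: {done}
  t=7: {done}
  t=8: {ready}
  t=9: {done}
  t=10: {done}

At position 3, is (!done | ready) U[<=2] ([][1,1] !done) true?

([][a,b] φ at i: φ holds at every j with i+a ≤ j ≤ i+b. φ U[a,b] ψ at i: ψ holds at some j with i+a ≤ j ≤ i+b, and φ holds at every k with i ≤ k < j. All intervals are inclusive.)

Holds

Need some j in [3,5] with [][1,1] !done, and (!done | ready) at every k in [3,j-1].
  j=3: [][1,1] !done — fails at 4.
  j=4: [][1,1] !done holds; (!done | ready) holds at every k in [3,3] → satisfied.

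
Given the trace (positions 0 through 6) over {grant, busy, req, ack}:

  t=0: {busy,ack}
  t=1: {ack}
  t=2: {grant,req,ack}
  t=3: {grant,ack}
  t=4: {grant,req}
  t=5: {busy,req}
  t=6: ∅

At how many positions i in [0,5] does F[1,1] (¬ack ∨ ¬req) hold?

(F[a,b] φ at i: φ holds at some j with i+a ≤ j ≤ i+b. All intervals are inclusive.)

Evaluate at each i in [0,5]:
  i=0: ✓ (witness j=1)
  i=1: ✗ (none in [2,2])
  i=2: ✓ (witness j=3)
  i=3: ✓ (witness j=4)
  i=4: ✓ (witness j=5)
  i=5: ✓ (witness j=6)
Positions where it holds: {0, 2, 3, 4, 5} → 5.

5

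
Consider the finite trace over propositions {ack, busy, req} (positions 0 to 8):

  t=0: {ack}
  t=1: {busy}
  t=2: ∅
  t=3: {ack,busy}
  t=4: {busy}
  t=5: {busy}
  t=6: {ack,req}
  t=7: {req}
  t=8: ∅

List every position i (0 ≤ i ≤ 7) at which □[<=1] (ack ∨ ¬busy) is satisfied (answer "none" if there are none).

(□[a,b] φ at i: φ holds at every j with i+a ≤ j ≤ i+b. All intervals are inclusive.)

Evaluate at each i in [0,7]:
  i=0: ✗ (fails at j=1)
  i=1: ✗ (fails at j=1)
  i=2: ✓ (all of [2,3])
  i=3: ✗ (fails at j=4)
  i=4: ✗ (fails at j=4)
  i=5: ✗ (fails at j=5)
  i=6: ✓ (all of [6,7])
  i=7: ✓ (all of [7,8])

2, 6, 7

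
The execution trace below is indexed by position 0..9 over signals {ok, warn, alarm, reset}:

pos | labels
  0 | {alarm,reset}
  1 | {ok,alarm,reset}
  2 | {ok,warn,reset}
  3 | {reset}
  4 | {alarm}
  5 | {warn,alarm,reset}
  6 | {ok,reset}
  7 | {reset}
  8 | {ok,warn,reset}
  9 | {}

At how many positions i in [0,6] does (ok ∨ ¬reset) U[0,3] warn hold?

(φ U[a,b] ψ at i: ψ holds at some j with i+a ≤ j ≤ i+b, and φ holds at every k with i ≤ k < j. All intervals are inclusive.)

Evaluate at each i in [0,6]:
  i=0: ✗ (lhs fails at k=0 before rhs at j=2)
  i=1: ✓ (rhs at j=2; lhs holds on [1,1])
  i=2: ✓ (rhs at j=2)
  i=3: ✗ (lhs fails at k=3 before rhs at j=5)
  i=4: ✓ (rhs at j=5; lhs holds on [4,4])
  i=5: ✓ (rhs at j=5)
  i=6: ✗ (lhs fails at k=7 before rhs at j=8)
Positions where it holds: {1, 2, 4, 5} → 4.

4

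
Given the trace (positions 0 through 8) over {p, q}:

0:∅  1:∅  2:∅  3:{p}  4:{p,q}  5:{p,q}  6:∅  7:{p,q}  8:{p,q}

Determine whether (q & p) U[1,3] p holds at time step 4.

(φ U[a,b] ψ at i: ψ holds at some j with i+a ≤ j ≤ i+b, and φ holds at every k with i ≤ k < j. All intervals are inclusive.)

Need some j in [5,7] with p, and (q & p) at every k in [4,j-1].
  j=5: p holds; (q & p) holds at every k in [4,4] → satisfied.

Holds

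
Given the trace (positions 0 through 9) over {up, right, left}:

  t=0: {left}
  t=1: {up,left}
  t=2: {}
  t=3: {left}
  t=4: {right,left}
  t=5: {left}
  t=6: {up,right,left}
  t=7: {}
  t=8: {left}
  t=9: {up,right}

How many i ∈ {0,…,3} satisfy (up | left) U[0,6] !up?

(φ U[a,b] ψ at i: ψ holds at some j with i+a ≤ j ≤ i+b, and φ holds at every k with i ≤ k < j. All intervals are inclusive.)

Evaluate at each i in [0,3]:
  i=0: ✓ (rhs at j=0)
  i=1: ✓ (rhs at j=2; lhs holds on [1,1])
  i=2: ✓ (rhs at j=2)
  i=3: ✓ (rhs at j=3)
Positions where it holds: {0, 1, 2, 3} → 4.

4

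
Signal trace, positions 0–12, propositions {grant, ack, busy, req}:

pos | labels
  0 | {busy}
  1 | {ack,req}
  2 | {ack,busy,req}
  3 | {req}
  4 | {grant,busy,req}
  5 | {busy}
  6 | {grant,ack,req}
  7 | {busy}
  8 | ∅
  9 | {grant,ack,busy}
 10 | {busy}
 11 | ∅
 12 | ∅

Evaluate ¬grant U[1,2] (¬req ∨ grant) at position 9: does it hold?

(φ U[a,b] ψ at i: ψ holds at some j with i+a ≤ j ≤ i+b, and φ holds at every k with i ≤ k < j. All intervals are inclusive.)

Need some j in [10,11] with (¬req ∨ grant), and ¬grant at every k in [9,j-1].
  j=10: (¬req ∨ grant) holds, but ¬grant fails at k=9 → not this j.
  j=11: (¬req ∨ grant) holds, but ¬grant fails at k=9 → not this j.
No j in the window works → until fails.

Does not hold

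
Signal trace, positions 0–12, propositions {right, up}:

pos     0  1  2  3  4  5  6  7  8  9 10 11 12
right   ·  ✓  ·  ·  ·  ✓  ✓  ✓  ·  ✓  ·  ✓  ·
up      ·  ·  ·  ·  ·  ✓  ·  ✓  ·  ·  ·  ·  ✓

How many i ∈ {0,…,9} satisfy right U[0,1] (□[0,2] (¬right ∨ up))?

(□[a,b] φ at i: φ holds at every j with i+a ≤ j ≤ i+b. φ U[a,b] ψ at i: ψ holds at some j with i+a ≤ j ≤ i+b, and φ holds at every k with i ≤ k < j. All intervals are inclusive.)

Evaluate at each i in [0,9]:
  i=0: ✗ (no rhs in [0,1])
  i=1: ✓ (rhs at j=2; lhs holds on [1,1])
  i=2: ✓ (rhs at j=2)
  i=3: ✓ (rhs at j=3)
  i=4: ✗ (no rhs in [4,5])
  i=5: ✗ (no rhs in [5,6])
  i=6: ✗ (no rhs in [6,7])
  i=7: ✗ (no rhs in [7,8])
  i=8: ✗ (no rhs in [8,9])
  i=9: ✗ (no rhs in [9,10])
Positions where it holds: {1, 2, 3} → 3.

3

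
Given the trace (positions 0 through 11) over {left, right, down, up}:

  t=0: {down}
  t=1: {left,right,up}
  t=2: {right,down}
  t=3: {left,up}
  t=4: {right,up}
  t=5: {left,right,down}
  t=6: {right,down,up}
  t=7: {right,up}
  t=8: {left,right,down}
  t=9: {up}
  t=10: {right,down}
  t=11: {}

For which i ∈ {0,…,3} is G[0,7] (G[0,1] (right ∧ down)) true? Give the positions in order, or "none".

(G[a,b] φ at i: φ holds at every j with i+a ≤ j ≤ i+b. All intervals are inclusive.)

Evaluate at each i in [0,3]:
  i=0: ✗ (fails at j=0)
  i=1: ✗ (fails at j=1)
  i=2: ✗ (fails at j=2)
  i=3: ✗ (fails at j=3)

none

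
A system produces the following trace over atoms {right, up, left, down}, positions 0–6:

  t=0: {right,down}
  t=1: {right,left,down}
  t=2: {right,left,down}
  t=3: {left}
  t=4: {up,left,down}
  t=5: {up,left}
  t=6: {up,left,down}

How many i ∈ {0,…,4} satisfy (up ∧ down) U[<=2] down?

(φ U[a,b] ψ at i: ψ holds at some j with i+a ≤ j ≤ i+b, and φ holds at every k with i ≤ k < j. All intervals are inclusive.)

Evaluate at each i in [0,4]:
  i=0: ✓ (rhs at j=0)
  i=1: ✓ (rhs at j=1)
  i=2: ✓ (rhs at j=2)
  i=3: ✗ (lhs fails at k=3 before rhs at j=4)
  i=4: ✓ (rhs at j=4)
Positions where it holds: {0, 1, 2, 4} → 4.

4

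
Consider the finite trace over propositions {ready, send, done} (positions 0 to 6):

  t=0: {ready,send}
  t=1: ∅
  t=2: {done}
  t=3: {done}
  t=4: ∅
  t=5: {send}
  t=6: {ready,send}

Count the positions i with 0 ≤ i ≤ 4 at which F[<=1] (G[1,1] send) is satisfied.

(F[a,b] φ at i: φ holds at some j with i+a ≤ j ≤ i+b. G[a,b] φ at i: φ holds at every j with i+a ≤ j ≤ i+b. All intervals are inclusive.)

2

Evaluate at each i in [0,4]:
  i=0: ✗ (none in [0,1])
  i=1: ✗ (none in [1,2])
  i=2: ✗ (none in [2,3])
  i=3: ✓ (witness j=4)
  i=4: ✓ (witness j=4)
Positions where it holds: {3, 4} → 2.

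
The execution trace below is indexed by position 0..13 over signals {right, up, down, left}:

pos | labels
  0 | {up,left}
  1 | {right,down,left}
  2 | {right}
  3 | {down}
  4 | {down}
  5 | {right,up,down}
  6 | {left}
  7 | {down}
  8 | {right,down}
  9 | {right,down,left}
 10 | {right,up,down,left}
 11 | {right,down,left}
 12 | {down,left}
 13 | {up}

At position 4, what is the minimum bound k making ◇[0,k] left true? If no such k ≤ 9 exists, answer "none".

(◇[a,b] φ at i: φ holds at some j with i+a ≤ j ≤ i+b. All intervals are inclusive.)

2

Scan j = 4,5,… for left:
  j=4: fails
  j=5: fails
  j=6: holds
First hit at j=6, so smallest k = 6-4 = 2.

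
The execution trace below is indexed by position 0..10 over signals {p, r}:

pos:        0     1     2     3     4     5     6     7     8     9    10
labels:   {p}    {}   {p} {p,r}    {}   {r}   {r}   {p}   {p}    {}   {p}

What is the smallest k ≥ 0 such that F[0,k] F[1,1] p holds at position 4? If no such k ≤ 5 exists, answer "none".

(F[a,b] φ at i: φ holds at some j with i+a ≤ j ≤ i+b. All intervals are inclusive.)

Scan j = 4,5,… for F[1,1] p:
  j=4: fails
  j=5: fails
  j=6: holds
First hit at j=6, so smallest k = 6-4 = 2.

2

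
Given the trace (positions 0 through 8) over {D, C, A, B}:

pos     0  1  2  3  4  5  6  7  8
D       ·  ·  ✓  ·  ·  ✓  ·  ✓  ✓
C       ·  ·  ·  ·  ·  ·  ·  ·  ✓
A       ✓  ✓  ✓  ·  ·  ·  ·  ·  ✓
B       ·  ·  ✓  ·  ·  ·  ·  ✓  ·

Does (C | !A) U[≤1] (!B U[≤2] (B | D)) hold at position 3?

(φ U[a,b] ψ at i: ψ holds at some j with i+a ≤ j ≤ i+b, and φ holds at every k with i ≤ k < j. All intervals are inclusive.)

True

Need some j in [3,4] with (!B U[≤2] (B | D)), and (C | !A) at every k in [3,j-1].
  j=3: (!B U[≤2] (B | D)) holds; no prefix to check → satisfied.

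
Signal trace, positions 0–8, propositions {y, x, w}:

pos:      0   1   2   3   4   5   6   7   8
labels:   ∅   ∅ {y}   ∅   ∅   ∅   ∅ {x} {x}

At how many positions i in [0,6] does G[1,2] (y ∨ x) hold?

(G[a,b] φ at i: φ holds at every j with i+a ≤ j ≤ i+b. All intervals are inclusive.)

Evaluate at each i in [0,6]:
  i=0: ✗ (fails at j=1)
  i=1: ✗ (fails at j=3)
  i=2: ✗ (fails at j=3)
  i=3: ✗ (fails at j=4)
  i=4: ✗ (fails at j=5)
  i=5: ✗ (fails at j=6)
  i=6: ✓ (all of [7,8])
Positions where it holds: {6} → 1.

1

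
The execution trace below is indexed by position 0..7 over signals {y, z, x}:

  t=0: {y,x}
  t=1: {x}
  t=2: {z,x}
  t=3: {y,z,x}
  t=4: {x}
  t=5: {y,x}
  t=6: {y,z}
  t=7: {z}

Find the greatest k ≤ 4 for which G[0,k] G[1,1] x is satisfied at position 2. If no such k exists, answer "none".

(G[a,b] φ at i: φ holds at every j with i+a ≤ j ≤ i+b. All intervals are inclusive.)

G[1,1] x must hold from j=2 onward; find where it first fails.
  j=2: holds
  j=3: holds
  j=4: holds
  j=5: fails
Holds on [2,4], so largest k = 2.

2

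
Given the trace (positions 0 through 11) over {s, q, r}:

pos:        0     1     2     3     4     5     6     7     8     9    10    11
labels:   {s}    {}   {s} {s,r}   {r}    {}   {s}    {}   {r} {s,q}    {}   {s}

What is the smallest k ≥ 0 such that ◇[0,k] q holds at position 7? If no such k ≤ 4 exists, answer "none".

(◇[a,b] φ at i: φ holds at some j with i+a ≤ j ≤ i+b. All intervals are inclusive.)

Scan j = 7,8,… for q:
  j=7: fails
  j=8: fails
  j=9: holds
First hit at j=9, so smallest k = 9-7 = 2.

2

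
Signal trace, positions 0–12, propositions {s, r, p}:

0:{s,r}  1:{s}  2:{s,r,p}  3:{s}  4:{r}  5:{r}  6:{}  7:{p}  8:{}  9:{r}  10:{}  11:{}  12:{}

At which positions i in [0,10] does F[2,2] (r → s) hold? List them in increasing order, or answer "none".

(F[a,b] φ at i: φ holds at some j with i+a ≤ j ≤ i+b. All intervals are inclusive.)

Evaluate at each i in [0,10]:
  i=0: ✓ (witness j=2)
  i=1: ✓ (witness j=3)
  i=2: ✗ (none in [4,4])
  i=3: ✗ (none in [5,5])
  i=4: ✓ (witness j=6)
  i=5: ✓ (witness j=7)
  i=6: ✓ (witness j=8)
  i=7: ✗ (none in [9,9])
  i=8: ✓ (witness j=10)
  i=9: ✓ (witness j=11)
  i=10: ✓ (witness j=12)

0, 1, 4, 5, 6, 8, 9, 10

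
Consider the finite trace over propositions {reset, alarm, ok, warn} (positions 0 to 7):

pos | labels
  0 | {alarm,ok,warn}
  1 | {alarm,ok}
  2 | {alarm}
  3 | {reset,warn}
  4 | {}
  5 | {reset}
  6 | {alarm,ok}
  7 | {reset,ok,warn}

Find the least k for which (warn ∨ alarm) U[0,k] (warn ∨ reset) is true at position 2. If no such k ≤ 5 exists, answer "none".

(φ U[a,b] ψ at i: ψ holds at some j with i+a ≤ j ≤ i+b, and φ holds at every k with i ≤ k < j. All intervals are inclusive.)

Need earliest j ≥ 2 with (warn ∨ reset), and (warn ∨ alarm) at every k in [2,j-1].
  j=2: rhs fails.
  j=3: rhs holds; lhs holds on [2,2]. k = 1.

1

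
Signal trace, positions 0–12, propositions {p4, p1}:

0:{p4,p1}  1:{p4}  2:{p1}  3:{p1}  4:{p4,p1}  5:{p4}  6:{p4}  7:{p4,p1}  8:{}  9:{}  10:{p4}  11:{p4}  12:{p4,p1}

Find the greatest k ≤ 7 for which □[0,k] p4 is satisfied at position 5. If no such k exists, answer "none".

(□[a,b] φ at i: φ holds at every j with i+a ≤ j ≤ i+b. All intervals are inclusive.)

p4 must hold from j=5 onward; find where it first fails.
  j=5: holds
  j=6: holds
  j=7: holds
  j=8: fails
Holds on [5,7], so largest k = 2.

2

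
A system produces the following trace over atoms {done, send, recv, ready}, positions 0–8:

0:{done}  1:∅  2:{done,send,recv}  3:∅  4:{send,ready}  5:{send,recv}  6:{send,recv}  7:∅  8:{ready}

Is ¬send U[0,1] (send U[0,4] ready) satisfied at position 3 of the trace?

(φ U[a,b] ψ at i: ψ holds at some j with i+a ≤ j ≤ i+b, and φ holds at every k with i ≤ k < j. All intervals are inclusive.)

Holds

Need some j in [3,4] with (send U[0,4] ready), and ¬send at every k in [3,j-1].
  j=3: (send U[0,4] ready) — fails.
  j=4: (send U[0,4] ready) holds; ¬send holds at every k in [3,3] → satisfied.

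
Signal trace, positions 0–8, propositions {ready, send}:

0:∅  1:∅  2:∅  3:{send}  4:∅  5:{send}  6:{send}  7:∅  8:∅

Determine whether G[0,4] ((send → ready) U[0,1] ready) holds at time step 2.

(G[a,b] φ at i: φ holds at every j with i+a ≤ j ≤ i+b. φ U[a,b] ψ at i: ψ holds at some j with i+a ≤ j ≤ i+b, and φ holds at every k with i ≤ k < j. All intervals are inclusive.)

False

Check ((send → ready) U[0,1] ready) at every j in [2,6]:
  j=2: fails
  j=3: fails
  j=4: fails
  j=5: fails
  j=6: fails
Fails at j=2 → formula fails.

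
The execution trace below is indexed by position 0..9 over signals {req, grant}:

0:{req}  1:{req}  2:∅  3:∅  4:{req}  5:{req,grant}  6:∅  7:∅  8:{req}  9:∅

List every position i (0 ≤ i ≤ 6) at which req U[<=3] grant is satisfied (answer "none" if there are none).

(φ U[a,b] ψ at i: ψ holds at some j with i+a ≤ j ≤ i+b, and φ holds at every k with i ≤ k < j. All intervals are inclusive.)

Evaluate at each i in [0,6]:
  i=0: ✗ (no rhs in [0,3])
  i=1: ✗ (no rhs in [1,4])
  i=2: ✗ (lhs fails at k=2 before rhs at j=5)
  i=3: ✗ (lhs fails at k=3 before rhs at j=5)
  i=4: ✓ (rhs at j=5; lhs holds on [4,4])
  i=5: ✓ (rhs at j=5)
  i=6: ✗ (no rhs in [6,9])

4, 5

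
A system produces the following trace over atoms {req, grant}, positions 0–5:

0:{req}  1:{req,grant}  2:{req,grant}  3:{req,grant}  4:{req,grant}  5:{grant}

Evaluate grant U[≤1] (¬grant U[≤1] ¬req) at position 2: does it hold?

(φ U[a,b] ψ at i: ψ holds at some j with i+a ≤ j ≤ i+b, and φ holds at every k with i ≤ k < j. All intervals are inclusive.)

Need some j in [2,3] with (¬grant U[≤1] ¬req), and grant at every k in [2,j-1].
  j=2: (¬grant U[≤1] ¬req) — fails.
  j=3: (¬grant U[≤1] ¬req) — fails.
No j in the window works → until fails.

Does not hold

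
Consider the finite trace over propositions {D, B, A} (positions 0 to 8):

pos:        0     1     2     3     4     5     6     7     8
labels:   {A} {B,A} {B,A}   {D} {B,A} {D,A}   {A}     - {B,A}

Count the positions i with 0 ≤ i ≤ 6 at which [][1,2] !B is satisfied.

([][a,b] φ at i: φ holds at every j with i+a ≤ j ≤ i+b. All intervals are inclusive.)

Evaluate at each i in [0,6]:
  i=0: ✗ (fails at j=1)
  i=1: ✗ (fails at j=2)
  i=2: ✗ (fails at j=4)
  i=3: ✗ (fails at j=4)
  i=4: ✓ (all of [5,6])
  i=5: ✓ (all of [6,7])
  i=6: ✗ (fails at j=8)
Positions where it holds: {4, 5} → 2.

2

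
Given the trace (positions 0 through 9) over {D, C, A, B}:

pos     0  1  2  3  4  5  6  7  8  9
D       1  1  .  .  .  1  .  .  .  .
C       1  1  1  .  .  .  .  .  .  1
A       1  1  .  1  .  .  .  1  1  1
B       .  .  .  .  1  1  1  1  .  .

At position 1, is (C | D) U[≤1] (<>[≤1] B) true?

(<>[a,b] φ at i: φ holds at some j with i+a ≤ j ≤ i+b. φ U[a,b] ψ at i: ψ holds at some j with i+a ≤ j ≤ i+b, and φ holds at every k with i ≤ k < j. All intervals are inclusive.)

False

Need some j in [1,2] with <>[≤1] B, and (C | D) at every k in [1,j-1].
  j=1: <>[≤1] B — fails (none in [1,2]).
  j=2: <>[≤1] B — fails (none in [2,3]).
No j in the window works → until fails.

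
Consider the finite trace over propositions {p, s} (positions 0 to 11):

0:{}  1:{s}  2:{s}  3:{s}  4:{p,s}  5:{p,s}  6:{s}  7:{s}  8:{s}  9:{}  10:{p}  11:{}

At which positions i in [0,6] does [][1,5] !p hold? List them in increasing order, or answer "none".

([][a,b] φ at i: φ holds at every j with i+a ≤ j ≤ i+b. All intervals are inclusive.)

Evaluate at each i in [0,6]:
  i=0: ✗ (fails at j=4)
  i=1: ✗ (fails at j=4)
  i=2: ✗ (fails at j=4)
  i=3: ✗ (fails at j=4)
  i=4: ✗ (fails at j=5)
  i=5: ✗ (fails at j=10)
  i=6: ✗ (fails at j=10)

none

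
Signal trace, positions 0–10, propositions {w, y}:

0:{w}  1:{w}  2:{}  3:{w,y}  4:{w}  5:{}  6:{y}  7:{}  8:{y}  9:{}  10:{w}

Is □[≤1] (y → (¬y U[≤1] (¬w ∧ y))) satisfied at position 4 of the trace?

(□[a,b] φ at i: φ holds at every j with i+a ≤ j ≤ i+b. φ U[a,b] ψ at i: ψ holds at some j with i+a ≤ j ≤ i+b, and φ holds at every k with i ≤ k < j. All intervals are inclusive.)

Yes

Check (y → (¬y U[≤1] (¬w ∧ y))) at every j in [4,5]:
  j=4: antecedent false → ✓
  j=5: antecedent false → ✓
All positions satisfy it → formula holds.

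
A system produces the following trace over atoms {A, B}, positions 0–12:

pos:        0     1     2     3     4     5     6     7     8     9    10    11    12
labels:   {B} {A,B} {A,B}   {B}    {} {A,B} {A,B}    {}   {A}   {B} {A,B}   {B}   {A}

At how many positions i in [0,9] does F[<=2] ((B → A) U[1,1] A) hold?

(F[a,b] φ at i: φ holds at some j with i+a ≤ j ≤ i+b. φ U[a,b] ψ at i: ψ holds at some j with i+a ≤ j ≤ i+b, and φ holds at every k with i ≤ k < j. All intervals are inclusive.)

Evaluate at each i in [0,9]:
  i=0: ✓ (witness j=1)
  i=1: ✓ (witness j=1)
  i=2: ✓ (witness j=4)
  i=3: ✓ (witness j=4)
  i=4: ✓ (witness j=4)
  i=5: ✓ (witness j=5)
  i=6: ✓ (witness j=7)
  i=7: ✓ (witness j=7)
  i=8: ✗ (none in [8,10])
  i=9: ✗ (none in [9,11])
Positions where it holds: {0, 1, 2, 3, 4, 5, 6, 7} → 8.

8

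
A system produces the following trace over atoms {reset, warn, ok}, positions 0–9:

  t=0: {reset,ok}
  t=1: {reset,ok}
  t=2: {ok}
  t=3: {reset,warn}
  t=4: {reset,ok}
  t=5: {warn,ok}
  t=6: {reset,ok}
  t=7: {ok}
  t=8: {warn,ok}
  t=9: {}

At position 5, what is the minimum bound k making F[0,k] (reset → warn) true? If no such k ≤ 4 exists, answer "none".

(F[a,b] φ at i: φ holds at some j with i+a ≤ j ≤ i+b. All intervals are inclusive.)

0

Scan j = 5,6,… for (reset → warn):
  j=5: holds
First hit at j=5, so smallest k = 5-5 = 0.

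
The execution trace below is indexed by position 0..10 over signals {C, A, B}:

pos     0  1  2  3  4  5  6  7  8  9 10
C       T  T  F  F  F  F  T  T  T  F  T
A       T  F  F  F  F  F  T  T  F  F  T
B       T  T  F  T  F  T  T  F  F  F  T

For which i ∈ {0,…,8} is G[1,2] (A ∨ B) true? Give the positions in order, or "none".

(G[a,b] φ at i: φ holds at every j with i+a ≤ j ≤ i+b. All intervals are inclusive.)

4, 5

Evaluate at each i in [0,8]:
  i=0: ✗ (fails at j=2)
  i=1: ✗ (fails at j=2)
  i=2: ✗ (fails at j=4)
  i=3: ✗ (fails at j=4)
  i=4: ✓ (all of [5,6])
  i=5: ✓ (all of [6,7])
  i=6: ✗ (fails at j=8)
  i=7: ✗ (fails at j=8)
  i=8: ✗ (fails at j=9)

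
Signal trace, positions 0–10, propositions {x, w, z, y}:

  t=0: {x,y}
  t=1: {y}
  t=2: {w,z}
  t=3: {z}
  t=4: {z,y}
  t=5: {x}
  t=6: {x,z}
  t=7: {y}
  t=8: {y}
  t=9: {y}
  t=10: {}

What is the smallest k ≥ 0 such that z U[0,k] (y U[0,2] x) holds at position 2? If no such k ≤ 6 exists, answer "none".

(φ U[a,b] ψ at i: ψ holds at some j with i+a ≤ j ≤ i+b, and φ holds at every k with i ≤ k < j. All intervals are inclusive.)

Need earliest j ≥ 2 with (y U[0,2] x), and z at every k in [2,j-1].
  j=2: rhs fails.
  j=3: rhs fails.
  j=4: rhs holds; lhs holds on [2,3]. k = 2.

2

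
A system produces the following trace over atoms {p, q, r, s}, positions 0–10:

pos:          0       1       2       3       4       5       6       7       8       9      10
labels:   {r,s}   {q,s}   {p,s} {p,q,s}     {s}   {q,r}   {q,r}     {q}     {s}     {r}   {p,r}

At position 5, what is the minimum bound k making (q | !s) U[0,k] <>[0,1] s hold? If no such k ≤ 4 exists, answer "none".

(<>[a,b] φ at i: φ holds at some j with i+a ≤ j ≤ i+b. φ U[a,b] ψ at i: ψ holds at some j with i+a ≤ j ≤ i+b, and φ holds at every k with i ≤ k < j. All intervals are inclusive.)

2

Need earliest j ≥ 5 with <>[0,1] s, and (q | !s) at every k in [5,j-1].
  j=5: rhs fails.
  j=6: rhs fails.
  j=7: rhs holds; lhs holds on [5,6]. k = 2.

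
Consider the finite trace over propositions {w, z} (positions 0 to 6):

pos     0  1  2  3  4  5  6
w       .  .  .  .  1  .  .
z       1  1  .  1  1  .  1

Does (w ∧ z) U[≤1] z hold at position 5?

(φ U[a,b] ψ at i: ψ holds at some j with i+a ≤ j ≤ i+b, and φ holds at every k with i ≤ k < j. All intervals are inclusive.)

False

Need some j in [5,6] with z, and (w ∧ z) at every k in [5,j-1].
  j=5: z false.
  j=6: z holds, but (w ∧ z) fails at k=5 → not this j.
No j in the window works → until fails.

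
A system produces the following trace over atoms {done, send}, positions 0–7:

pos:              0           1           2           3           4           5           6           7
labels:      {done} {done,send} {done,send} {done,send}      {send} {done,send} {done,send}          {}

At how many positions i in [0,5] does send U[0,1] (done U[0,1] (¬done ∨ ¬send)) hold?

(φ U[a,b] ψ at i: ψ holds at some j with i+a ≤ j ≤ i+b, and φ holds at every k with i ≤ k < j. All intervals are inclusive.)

5

Evaluate at each i in [0,5]:
  i=0: ✓ (rhs at j=0)
  i=1: ✗ (no rhs in [1,2])
  i=2: ✓ (rhs at j=3; lhs holds on [2,2])
  i=3: ✓ (rhs at j=3)
  i=4: ✓ (rhs at j=4)
  i=5: ✓ (rhs at j=6; lhs holds on [5,5])
Positions where it holds: {0, 2, 3, 4, 5} → 5.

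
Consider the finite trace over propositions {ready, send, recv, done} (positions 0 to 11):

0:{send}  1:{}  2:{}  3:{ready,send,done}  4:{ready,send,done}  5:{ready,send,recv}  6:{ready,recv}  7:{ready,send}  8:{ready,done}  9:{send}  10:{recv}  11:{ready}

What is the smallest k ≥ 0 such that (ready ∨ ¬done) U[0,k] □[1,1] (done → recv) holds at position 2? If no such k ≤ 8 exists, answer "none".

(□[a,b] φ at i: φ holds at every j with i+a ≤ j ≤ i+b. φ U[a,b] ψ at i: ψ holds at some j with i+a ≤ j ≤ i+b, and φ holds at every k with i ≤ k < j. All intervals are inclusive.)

2

Need earliest j ≥ 2 with □[1,1] (done → recv), and (ready ∨ ¬done) at every k in [2,j-1].
  j=2: rhs fails.
  j=3: rhs fails.
  j=4: rhs holds; lhs holds on [2,3]. k = 2.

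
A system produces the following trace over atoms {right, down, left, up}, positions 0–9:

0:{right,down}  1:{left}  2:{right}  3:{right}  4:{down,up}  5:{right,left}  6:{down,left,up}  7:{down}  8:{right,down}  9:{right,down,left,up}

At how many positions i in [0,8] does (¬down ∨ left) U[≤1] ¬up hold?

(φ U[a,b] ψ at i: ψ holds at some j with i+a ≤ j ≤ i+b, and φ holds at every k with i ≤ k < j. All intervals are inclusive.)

Evaluate at each i in [0,8]:
  i=0: ✓ (rhs at j=0)
  i=1: ✓ (rhs at j=1)
  i=2: ✓ (rhs at j=2)
  i=3: ✓ (rhs at j=3)
  i=4: ✗ (lhs fails at k=4 before rhs at j=5)
  i=5: ✓ (rhs at j=5)
  i=6: ✓ (rhs at j=7; lhs holds on [6,6])
  i=7: ✓ (rhs at j=7)
  i=8: ✓ (rhs at j=8)
Positions where it holds: {0, 1, 2, 3, 5, 6, 7, 8} → 8.

8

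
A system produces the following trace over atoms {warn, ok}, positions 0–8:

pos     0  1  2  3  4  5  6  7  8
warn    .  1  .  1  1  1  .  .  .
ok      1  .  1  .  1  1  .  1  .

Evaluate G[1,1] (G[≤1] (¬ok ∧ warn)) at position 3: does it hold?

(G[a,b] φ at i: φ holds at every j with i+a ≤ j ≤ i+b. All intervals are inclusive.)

False

Check G[≤1] (¬ok ∧ warn) at every j in [4,4]:
  j=4: fails at 4
Fails at j=4 → formula fails.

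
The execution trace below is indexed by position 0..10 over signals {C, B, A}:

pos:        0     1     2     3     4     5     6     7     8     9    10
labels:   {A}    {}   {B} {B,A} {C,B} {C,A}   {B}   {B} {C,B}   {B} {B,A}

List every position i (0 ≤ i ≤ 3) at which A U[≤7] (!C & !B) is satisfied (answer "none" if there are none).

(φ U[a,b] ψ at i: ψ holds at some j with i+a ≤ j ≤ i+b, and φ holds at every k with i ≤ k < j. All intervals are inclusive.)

Evaluate at each i in [0,3]:
  i=0: ✓ (rhs at j=0)
  i=1: ✓ (rhs at j=1)
  i=2: ✗ (no rhs in [2,9])
  i=3: ✗ (no rhs in [3,10])

0, 1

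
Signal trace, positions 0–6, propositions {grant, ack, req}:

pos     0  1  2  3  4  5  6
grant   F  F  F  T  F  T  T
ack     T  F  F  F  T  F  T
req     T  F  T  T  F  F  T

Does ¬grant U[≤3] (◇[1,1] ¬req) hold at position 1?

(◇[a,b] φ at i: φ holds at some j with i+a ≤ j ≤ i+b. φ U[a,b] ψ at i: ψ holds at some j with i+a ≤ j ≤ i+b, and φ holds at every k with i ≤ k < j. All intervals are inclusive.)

Need some j in [1,4] with ◇[1,1] ¬req, and ¬grant at every k in [1,j-1].
  j=1: ◇[1,1] ¬req — fails (none in [2,2]).
  j=2: ◇[1,1] ¬req — fails (none in [3,3]).
  j=3: ◇[1,1] ¬req holds; ¬grant holds at every k in [1,2] → satisfied.

Holds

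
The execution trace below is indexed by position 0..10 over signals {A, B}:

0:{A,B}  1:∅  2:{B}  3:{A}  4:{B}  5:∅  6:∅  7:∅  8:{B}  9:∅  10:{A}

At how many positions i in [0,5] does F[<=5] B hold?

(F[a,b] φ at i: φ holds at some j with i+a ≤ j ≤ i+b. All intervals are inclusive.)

Evaluate at each i in [0,5]:
  i=0: ✓ (witness j=0)
  i=1: ✓ (witness j=2)
  i=2: ✓ (witness j=2)
  i=3: ✓ (witness j=4)
  i=4: ✓ (witness j=4)
  i=5: ✓ (witness j=8)
Positions where it holds: {0, 1, 2, 3, 4, 5} → 6.

6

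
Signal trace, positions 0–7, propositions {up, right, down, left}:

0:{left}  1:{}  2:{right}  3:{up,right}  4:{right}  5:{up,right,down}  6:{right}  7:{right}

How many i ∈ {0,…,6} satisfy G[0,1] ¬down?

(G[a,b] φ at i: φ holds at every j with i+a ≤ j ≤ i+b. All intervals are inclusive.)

5

Evaluate at each i in [0,6]:
  i=0: ✓ (all of [0,1])
  i=1: ✓ (all of [1,2])
  i=2: ✓ (all of [2,3])
  i=3: ✓ (all of [3,4])
  i=4: ✗ (fails at j=5)
  i=5: ✗ (fails at j=5)
  i=6: ✓ (all of [6,7])
Positions where it holds: {0, 1, 2, 3, 6} → 5.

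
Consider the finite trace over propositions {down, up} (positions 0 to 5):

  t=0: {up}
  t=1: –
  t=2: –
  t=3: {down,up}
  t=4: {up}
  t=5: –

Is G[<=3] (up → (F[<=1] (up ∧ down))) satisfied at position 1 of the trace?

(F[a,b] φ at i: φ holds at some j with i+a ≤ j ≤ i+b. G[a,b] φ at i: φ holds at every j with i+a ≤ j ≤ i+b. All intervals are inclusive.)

Check (up → (F[<=1] (up ∧ down))) at every j in [1,4]:
  j=1: antecedent false → ✓
  j=2: antecedent false → ✓
  j=3: antecedent true; consequent holds (witness at 3) → ✓
  j=4: antecedent true; consequent fails (none in [4,5]) → ✗
Fails at j=4 → formula fails.

False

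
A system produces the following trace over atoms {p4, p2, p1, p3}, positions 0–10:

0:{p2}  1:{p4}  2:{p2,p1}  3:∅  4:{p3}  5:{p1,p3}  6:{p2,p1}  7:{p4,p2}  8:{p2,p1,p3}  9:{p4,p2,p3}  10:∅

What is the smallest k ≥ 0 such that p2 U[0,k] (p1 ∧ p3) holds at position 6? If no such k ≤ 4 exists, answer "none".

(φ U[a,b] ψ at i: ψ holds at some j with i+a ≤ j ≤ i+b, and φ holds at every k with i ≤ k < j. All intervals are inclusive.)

2

Need earliest j ≥ 6 with (p1 ∧ p3), and p2 at every k in [6,j-1].
  j=6: rhs fails.
  j=7: rhs fails.
  j=8: rhs holds; lhs holds on [6,7]. k = 2.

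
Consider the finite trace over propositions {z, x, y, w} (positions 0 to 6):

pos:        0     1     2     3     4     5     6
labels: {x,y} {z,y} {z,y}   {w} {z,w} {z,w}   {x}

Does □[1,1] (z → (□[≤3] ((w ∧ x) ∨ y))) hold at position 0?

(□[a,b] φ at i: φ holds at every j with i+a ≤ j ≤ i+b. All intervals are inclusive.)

Check (z → (□[≤3] ((w ∧ x) ∨ y))) at every j in [1,1]:
  j=1: antecedent true; consequent fails at 3 → ✗
Fails at j=1 → formula fails.

False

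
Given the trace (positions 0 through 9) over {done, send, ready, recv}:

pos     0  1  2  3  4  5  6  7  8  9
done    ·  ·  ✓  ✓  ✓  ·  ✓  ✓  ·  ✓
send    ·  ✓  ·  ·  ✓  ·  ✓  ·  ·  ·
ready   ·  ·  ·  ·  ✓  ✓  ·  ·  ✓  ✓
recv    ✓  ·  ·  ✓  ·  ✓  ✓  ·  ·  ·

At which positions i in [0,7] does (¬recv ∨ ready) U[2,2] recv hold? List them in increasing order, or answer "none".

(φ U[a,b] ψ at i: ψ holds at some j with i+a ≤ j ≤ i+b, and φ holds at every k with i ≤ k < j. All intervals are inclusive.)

Evaluate at each i in [0,7]:
  i=0: ✗ (no rhs in [2,2])
  i=1: ✓ (rhs at j=3; lhs holds on [1,2])
  i=2: ✗ (no rhs in [4,4])
  i=3: ✗ (lhs fails at k=3 before rhs at j=5)
  i=4: ✓ (rhs at j=6; lhs holds on [4,5])
  i=5: ✗ (no rhs in [7,7])
  i=6: ✗ (no rhs in [8,8])
  i=7: ✗ (no rhs in [9,9])

1, 4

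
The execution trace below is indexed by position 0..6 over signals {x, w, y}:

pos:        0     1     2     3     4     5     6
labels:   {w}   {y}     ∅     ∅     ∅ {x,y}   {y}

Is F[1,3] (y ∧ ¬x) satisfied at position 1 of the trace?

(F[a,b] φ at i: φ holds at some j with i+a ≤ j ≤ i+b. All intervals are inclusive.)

Check (y ∧ ¬x) at each j in [2,4]:
  j=2: false
  j=3: false
  j=4: false
No position in the window satisfies it → formula fails.

Does not hold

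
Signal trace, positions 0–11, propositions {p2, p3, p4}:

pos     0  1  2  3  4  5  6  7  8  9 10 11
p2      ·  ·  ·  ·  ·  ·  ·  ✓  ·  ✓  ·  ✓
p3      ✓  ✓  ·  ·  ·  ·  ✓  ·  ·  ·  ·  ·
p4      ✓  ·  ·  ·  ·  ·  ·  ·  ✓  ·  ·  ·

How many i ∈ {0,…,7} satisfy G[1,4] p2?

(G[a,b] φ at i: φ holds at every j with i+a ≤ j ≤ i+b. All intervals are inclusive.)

Evaluate at each i in [0,7]:
  i=0: ✗ (fails at j=1)
  i=1: ✗ (fails at j=2)
  i=2: ✗ (fails at j=3)
  i=3: ✗ (fails at j=4)
  i=4: ✗ (fails at j=5)
  i=5: ✗ (fails at j=6)
  i=6: ✗ (fails at j=8)
  i=7: ✗ (fails at j=8)
Positions where it holds: {} → 0.

0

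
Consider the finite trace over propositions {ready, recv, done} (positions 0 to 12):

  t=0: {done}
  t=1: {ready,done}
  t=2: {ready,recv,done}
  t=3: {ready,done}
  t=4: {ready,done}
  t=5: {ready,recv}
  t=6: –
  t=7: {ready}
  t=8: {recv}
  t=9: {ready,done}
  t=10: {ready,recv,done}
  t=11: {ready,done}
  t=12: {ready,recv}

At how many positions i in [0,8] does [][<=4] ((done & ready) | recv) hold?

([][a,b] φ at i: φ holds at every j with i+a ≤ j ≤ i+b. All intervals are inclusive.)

2

Evaluate at each i in [0,8]:
  i=0: ✗ (fails at j=0)
  i=1: ✓ (all of [1,5])
  i=2: ✗ (fails at j=6)
  i=3: ✗ (fails at j=6)
  i=4: ✗ (fails at j=6)
  i=5: ✗ (fails at j=6)
  i=6: ✗ (fails at j=6)
  i=7: ✗ (fails at j=7)
  i=8: ✓ (all of [8,12])
Positions where it holds: {1, 8} → 2.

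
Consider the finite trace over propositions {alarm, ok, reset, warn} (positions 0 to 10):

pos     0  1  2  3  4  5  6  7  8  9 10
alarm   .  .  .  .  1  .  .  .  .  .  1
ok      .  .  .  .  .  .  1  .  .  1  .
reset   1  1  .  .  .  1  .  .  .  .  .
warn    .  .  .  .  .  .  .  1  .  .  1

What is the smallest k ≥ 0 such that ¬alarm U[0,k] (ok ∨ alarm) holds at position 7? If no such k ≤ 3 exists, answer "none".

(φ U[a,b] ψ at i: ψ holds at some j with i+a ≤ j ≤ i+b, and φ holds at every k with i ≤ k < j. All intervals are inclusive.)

2

Need earliest j ≥ 7 with (ok ∨ alarm), and ¬alarm at every k in [7,j-1].
  j=7: rhs fails.
  j=8: rhs fails.
  j=9: rhs holds; lhs holds on [7,8]. k = 2.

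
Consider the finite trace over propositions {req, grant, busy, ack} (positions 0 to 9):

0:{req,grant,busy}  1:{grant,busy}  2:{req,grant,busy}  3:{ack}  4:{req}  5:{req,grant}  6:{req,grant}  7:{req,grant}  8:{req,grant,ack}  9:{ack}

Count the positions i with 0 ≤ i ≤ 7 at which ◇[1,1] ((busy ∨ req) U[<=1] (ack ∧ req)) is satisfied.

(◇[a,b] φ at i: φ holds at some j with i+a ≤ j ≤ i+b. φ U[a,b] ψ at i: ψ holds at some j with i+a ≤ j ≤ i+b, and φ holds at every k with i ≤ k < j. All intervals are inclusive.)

2

Evaluate at each i in [0,7]:
  i=0: ✗ (none in [1,1])
  i=1: ✗ (none in [2,2])
  i=2: ✗ (none in [3,3])
  i=3: ✗ (none in [4,4])
  i=4: ✗ (none in [5,5])
  i=5: ✗ (none in [6,6])
  i=6: ✓ (witness j=7)
  i=7: ✓ (witness j=8)
Positions where it holds: {6, 7} → 2.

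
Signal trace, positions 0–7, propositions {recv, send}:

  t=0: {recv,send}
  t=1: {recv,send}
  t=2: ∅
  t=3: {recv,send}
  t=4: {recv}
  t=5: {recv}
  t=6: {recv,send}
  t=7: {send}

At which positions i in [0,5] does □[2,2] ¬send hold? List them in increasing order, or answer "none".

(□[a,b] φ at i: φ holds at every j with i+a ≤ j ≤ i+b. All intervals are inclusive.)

0, 2, 3

Evaluate at each i in [0,5]:
  i=0: ✓ (all of [2,2])
  i=1: ✗ (fails at j=3)
  i=2: ✓ (all of [4,4])
  i=3: ✓ (all of [5,5])
  i=4: ✗ (fails at j=6)
  i=5: ✗ (fails at j=7)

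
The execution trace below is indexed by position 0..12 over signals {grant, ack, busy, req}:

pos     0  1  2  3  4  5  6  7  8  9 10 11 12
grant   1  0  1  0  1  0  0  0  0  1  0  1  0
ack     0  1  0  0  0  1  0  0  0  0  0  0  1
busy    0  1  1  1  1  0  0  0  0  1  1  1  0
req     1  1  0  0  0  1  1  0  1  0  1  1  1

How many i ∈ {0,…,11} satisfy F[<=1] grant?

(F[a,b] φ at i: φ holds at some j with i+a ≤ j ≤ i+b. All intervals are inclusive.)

9

Evaluate at each i in [0,11]:
  i=0: ✓ (witness j=0)
  i=1: ✓ (witness j=2)
  i=2: ✓ (witness j=2)
  i=3: ✓ (witness j=4)
  i=4: ✓ (witness j=4)
  i=5: ✗ (none in [5,6])
  i=6: ✗ (none in [6,7])
  i=7: ✗ (none in [7,8])
  i=8: ✓ (witness j=9)
  i=9: ✓ (witness j=9)
  i=10: ✓ (witness j=11)
  i=11: ✓ (witness j=11)
Positions where it holds: {0, 1, 2, 3, 4, 8, 9, 10, 11} → 9.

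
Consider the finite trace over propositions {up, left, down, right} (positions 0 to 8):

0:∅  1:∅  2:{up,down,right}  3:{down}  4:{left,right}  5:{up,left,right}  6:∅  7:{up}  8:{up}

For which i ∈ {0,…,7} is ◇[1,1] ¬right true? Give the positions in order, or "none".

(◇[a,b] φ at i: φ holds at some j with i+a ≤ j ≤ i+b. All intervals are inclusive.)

0, 2, 5, 6, 7

Evaluate at each i in [0,7]:
  i=0: ✓ (witness j=1)
  i=1: ✗ (none in [2,2])
  i=2: ✓ (witness j=3)
  i=3: ✗ (none in [4,4])
  i=4: ✗ (none in [5,5])
  i=5: ✓ (witness j=6)
  i=6: ✓ (witness j=7)
  i=7: ✓ (witness j=8)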